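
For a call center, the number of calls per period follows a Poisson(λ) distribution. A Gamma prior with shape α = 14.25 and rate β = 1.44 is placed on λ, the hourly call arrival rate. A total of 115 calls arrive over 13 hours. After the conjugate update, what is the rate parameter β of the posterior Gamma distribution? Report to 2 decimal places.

14.44

With a Gamma(shape α, rate β) prior, the Poisson likelihood is conjugate: the posterior is Gamma(α + ΣXᵢ, β + n).
Posterior: Gamma(α+S, β+n) = Gamma(14.25+115, 1.44+13) = Gamma(129.25, 14.44).
Posterior β = 14.44.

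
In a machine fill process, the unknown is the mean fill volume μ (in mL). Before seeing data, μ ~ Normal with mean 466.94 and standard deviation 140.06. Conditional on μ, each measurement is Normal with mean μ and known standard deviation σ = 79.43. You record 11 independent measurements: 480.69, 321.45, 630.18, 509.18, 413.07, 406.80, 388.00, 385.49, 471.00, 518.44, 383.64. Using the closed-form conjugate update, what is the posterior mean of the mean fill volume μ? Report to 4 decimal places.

446.7662

For Normal data with known variance σ², a Normal(μ₀, σ₀²) prior on μ is conjugate. Posterior precision = 1/σ₀² + n/σ²; posterior mean is the precision-weighted average of μ₀ and x̄.
Σxᵢ = 480.69 + 321.45 + 630.18 + 509.18 + 413.07 + 406.80 + 388.00 + 385.49 + 471.00 + 518.44 + 383.64 = 4907.94, so n·x̄ = 4907.94.
σ₀² = 140.06² = 19616.8036, σ² = 79.43² = 6309.1249; σ² + n·σ₀² = 6309.1249 + 11·19616.8036 = 222093.9645.
Posterior mean = (μ₀/σ₀² + n·x̄/σ²)/(1/σ₀² + n/σ²) = (σ²·μ₀ + σ₀²·n·x̄)/(σ² + n·σ₀²) = (6309.1249·466.94 + 19616.8036·4907.94)/222093.9645 = 99224077.84139/222093.9645 = 446.7662.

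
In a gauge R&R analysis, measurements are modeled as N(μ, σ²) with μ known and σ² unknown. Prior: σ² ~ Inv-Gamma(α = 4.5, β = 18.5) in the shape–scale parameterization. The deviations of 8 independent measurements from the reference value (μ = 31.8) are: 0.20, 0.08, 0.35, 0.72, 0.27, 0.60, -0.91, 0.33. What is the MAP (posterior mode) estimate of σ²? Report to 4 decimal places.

With known mean μ and an Inverse-Gamma(α, β) prior on σ², the Normal likelihood is conjugate: posterior is Inv-Gamma(α + n/2, β + Σ(xᵢ−μ)²/2).
Σ(xᵢ−μ)² = (0.20)² + (0.08)² + (0.35)² + (0.72)² + (0.27)² + (0.60)² + (-0.91)² + (0.33)² = 2.0572.
Posterior: Inv-Gamma(4.5 + 8/2, 18.5 + 2.0572/2) = Inv-Gamma(8.50, 19.52860).
Mode = β/(α+1) = 19.52860/9.50 = 2.0556.

2.0556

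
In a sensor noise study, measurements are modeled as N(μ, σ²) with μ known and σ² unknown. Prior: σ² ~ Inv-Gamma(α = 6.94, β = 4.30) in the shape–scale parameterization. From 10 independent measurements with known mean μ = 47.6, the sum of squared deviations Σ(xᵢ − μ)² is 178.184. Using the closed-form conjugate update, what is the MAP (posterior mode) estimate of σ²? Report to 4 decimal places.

7.2173

With known mean μ and an Inverse-Gamma(α, β) prior on σ², the Normal likelihood is conjugate: posterior is Inv-Gamma(α + n/2, β + Σ(xᵢ−μ)²/2).
Posterior: Inv-Gamma(6.94 + 10/2, 4.30 + 178.184/2) = Inv-Gamma(11.94, 93.3920).
Mode = β/(α+1) = 93.3920/12.94 = 7.2173.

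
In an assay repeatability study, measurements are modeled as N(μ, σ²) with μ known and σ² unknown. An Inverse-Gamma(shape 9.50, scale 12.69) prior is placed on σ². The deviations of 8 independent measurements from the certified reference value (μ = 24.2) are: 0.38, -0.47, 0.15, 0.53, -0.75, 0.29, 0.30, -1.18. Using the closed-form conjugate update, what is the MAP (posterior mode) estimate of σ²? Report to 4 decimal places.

With known mean μ and an Inverse-Gamma(α, β) prior on σ², the Normal likelihood is conjugate: posterior is Inv-Gamma(α + n/2, β + Σ(xᵢ−μ)²/2).
Σ(xᵢ−μ)² = (0.38)² + (-0.47)² + (0.15)² + (0.53)² + (-0.75)² + (0.29)² + (0.30)² + (-1.18)² = 2.7977.
Posterior: Inv-Gamma(9.50 + 8/2, 12.69 + 2.7977/2) = Inv-Gamma(13.50, 14.08885).
Mode = β/(α+1) = 14.08885/14.50 = 0.9716.

0.9716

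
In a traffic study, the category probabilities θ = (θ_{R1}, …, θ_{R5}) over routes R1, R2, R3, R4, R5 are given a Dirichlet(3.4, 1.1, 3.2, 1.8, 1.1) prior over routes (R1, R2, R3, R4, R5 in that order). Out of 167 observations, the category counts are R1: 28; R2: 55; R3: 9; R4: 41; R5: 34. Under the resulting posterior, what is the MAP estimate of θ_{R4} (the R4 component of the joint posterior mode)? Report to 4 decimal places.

0.2422

The Dirichlet prior is conjugate to the Multinomial likelihood: each posterior αⱼ = prior αⱼ + observed count nⱼ.
Posterior concentration: (31.4, 56.1, 12.2, 42.8, 35.1), total = 177.6.
Joint mode component: (α_{R4}−1)/(Σα−K) = 41.8/172.6 = 0.2422.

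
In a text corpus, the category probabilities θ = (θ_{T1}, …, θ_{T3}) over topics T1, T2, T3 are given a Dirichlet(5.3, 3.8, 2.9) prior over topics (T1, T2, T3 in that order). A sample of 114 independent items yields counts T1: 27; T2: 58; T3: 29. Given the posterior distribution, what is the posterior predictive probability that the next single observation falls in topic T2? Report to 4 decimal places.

The Dirichlet prior is conjugate to the Multinomial likelihood: each posterior αⱼ = prior αⱼ + observed count nⱼ.
Posterior concentration: (32.3, 61.8, 31.9), total = 126.0.
P(next = T2 | data) = α_{T2}/Σα = 0.4905.

0.4905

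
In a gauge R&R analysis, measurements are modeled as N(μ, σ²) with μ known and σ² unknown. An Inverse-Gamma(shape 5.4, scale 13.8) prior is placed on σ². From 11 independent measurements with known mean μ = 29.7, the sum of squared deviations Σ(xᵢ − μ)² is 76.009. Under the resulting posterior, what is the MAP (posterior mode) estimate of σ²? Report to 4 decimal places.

With known mean μ and an Inverse-Gamma(α, β) prior on σ², the Normal likelihood is conjugate: posterior is Inv-Gamma(α + n/2, β + Σ(xᵢ−μ)²/2).
Posterior: Inv-Gamma(5.4 + 11/2, 13.8 + 76.009/2) = Inv-Gamma(10.90, 51.8045).
Mode = β/(α+1) = 51.8045/11.90 = 4.3533.

4.3533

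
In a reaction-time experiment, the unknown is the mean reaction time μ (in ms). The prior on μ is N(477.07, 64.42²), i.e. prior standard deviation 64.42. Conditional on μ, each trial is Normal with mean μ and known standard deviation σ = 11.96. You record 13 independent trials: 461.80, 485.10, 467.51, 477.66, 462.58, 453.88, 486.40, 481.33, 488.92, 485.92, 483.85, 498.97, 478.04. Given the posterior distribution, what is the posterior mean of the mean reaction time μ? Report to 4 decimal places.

For Normal data with known variance σ², a Normal(μ₀, σ₀²) prior on μ is conjugate. Posterior precision = 1/σ₀² + n/σ²; posterior mean is the precision-weighted average of μ₀ and x̄.
Σxᵢ = 461.80 + 485.10 + 467.51 + 477.66 + 462.58 + 453.88 + 486.40 + 481.33 + 488.92 + 485.92 + 483.85 + 498.97 + 478.04 = 6211.96, so n·x̄ = 6211.96.
σ₀² = 64.42² = 4149.9364, σ² = 11.96² = 143.0416; σ² + n·σ₀² = 143.0416 + 13·4149.9364 = 54092.2148.
Posterior mean = (μ₀/σ₀² + n·x̄/σ²)/(1/σ₀² + n/σ²) = (σ²·μ₀ + σ₀²·n·x̄)/(σ² + n·σ₀²) = (143.0416·477.07 + 4149.9364·6211.96)/54092.2148 = 25847479.775456/54092.2148 = 477.8410.

477.8410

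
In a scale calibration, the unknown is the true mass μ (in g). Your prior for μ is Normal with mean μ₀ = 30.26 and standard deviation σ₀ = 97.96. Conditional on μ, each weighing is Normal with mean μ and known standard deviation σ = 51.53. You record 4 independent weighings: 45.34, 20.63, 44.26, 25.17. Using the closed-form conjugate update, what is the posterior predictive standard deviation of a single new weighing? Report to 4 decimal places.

For Normal data with known variance σ², a Normal(μ₀, σ₀²) prior on μ is conjugate. Posterior precision = 1/σ₀² + n/σ²; posterior mean is the precision-weighted average of μ₀ and x̄.
σ₀² = 97.96² = 9596.1616, σ² = 51.53² = 2655.3409; σ² + n·σ₀² = 2655.3409 + 4·9596.1616 = 41039.9873.
Posterior precision = 1/σ₀² + n/σ² = 1/9596.1616 + 4/2655.3409 = (σ² + n·σ₀²)/(σ₀²σ²) = 41039.9873/(9596.1616·2655.3409); posterior variance σₙ² = σ₀²σ²/(σ² + n·σ₀²) = 9596.1616·2655.3409/41039.9873 = 620.884217.
Predictive variance for one new observation = σₙ² + σ² = 9596.1616·2655.3409/41039.9873 + 2655.3409 = σ²·(σ₀² + 41039.9873)/41039.9873 = 2655.3409·50636.1489/41039.9873 = 3276.225117; SD = √(2655.3409·50636.1489/41039.9873) = 57.2383.

57.2383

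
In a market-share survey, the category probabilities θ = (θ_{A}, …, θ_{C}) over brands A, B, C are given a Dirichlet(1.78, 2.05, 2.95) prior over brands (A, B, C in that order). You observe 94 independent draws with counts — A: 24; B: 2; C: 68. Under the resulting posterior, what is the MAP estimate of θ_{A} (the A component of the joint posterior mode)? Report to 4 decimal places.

The Dirichlet prior is conjugate to the Multinomial likelihood: each posterior αⱼ = prior αⱼ + observed count nⱼ.
Posterior concentration: (25.78, 4.05, 70.95), total = 100.78.
Joint mode component: (α_{A}−1)/(Σα−K) = 24.78/97.78 = 0.2534.

0.2534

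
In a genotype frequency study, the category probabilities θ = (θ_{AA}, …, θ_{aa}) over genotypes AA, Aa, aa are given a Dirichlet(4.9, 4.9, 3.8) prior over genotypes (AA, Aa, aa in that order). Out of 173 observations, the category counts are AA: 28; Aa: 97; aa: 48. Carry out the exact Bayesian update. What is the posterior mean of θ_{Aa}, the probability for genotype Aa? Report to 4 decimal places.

0.5461

The Dirichlet prior is conjugate to the Multinomial likelihood: each posterior αⱼ = prior αⱼ + observed count nⱼ.
Posterior concentration: (32.9, 101.9, 51.8), total = 186.6.
E[θ_{Aa}|data] = α_{Aa}/Σα = 101.9/186.6 = 0.5461.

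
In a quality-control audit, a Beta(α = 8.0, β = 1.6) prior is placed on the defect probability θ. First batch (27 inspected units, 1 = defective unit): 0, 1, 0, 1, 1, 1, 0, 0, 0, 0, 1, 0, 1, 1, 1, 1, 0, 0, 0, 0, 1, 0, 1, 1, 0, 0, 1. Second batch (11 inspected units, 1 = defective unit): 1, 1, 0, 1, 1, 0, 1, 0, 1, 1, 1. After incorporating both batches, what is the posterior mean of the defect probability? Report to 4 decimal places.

The Beta prior is conjugate to a Binomial/Bernoulli likelihood; the update adds successes to α and failures to β.
After batch 1: Beta(8.0+13, 1.6+14) = Beta(21.0, 15.6).
After batch 2: Beta(21.0+8, 15.6+3) = Beta(29.0, 18.6).
Posterior mean = α/(α+β) = 29.0/47.6 = 0.6092.

0.6092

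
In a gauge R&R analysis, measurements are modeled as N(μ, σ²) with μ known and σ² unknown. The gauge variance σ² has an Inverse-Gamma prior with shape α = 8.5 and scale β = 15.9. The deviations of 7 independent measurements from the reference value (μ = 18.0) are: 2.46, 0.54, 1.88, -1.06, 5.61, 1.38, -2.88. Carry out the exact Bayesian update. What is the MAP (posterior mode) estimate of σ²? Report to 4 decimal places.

3.2489

With known mean μ and an Inverse-Gamma(α, β) prior on σ², the Normal likelihood is conjugate: posterior is Inv-Gamma(α + n/2, β + Σ(xᵢ−μ)²/2).
Σ(xᵢ−μ)² = (2.46)² + (0.54)² + (1.88)² + (-1.06)² + (5.61)² + (1.38)² + (-2.88)² = 52.6721.
Posterior: Inv-Gamma(8.5 + 7/2, 15.9 + 52.6721/2) = Inv-Gamma(12.00, 42.23605).
Mode = β/(α+1) = 42.23605/13.00 = 3.2489.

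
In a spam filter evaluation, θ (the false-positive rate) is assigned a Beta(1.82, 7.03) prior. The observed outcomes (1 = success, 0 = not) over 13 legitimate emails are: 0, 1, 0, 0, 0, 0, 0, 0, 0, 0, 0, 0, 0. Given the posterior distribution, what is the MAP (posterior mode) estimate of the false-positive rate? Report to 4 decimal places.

The Beta prior is conjugate to a Binomial/Bernoulli likelihood; the update adds successes to α and failures to β.
Posterior: Beta(α+k, β+n−k) = Beta(1.82+1, 7.03+12) = Beta(2.82, 19.03).
Mode of Beta(a,b) for a,b>1 is (a−1)/(a+b−2) = 1.82/19.85 = 0.0917.

0.0917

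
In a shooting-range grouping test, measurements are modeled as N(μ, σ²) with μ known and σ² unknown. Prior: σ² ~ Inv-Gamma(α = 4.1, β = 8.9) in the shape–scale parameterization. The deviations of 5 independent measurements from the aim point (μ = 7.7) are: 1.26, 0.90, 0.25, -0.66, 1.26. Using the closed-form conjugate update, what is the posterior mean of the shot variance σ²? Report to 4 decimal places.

With known mean μ and an Inverse-Gamma(α, β) prior on σ², the Normal likelihood is conjugate: posterior is Inv-Gamma(α + n/2, β + Σ(xᵢ−μ)²/2).
Σ(xᵢ−μ)² = (1.26)² + (0.90)² + (0.25)² + (-0.66)² + (1.26)² = 4.4833.
Posterior: Inv-Gamma(4.1 + 5/2, 8.9 + 4.4833/2) = Inv-Gamma(6.60, 11.14165).
E[σ²|data] = β/(α−1) = 11.14165/5.60 = 1.9896.

1.9896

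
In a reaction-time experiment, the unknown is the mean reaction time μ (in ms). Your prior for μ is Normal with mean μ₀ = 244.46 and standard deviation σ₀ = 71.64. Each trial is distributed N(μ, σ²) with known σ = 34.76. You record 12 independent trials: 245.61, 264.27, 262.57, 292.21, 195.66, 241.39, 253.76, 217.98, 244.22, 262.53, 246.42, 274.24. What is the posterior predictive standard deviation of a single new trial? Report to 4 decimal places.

For Normal data with known variance σ², a Normal(μ₀, σ₀²) prior on μ is conjugate. Posterior precision = 1/σ₀² + n/σ²; posterior mean is the precision-weighted average of μ₀ and x̄.
σ₀² = 71.64² = 5132.2896, σ² = 34.76² = 1208.2576; σ² + n·σ₀² = 1208.2576 + 12·5132.2896 = 62795.7328.
Posterior precision = 1/σ₀² + n/σ² = 1/5132.2896 + 12/1208.2576 = (σ² + n·σ₀²)/(σ₀²σ²) = 62795.7328/(5132.2896·1208.2576); posterior variance σₙ² = σ₀²σ²/(σ² + n·σ₀²) = 5132.2896·1208.2576/62795.7328 = 98.750785.
Predictive variance for one new observation = σₙ² + σ² = 5132.2896·1208.2576/62795.7328 + 1208.2576 = σ²·(σ₀² + 62795.7328)/62795.7328 = 1208.2576·67928.0224/62795.7328 = 1307.008385; SD = √(1208.2576·67928.0224/62795.7328) = 36.1526.

36.1526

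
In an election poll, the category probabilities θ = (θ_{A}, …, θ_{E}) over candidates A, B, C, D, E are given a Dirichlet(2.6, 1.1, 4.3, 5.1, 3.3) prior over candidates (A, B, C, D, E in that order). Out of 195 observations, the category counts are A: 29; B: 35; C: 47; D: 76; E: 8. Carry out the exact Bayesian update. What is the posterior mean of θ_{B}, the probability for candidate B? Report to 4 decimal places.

The Dirichlet prior is conjugate to the Multinomial likelihood: each posterior αⱼ = prior αⱼ + observed count nⱼ.
Posterior concentration: (31.6, 36.1, 51.3, 81.1, 11.3), total = 211.4.
E[θ_{B}|data] = α_{B}/Σα = 36.1/211.4 = 0.1708.

0.1708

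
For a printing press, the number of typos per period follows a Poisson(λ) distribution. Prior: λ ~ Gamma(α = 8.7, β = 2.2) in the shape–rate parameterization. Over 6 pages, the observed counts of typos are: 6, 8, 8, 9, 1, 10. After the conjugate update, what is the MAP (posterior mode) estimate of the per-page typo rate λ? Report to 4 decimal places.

6.0610

With a Gamma(shape α, rate β) prior, the Poisson likelihood is conjugate: the posterior is Gamma(α + ΣXᵢ, β + n).
Sum of counts S = 42 over n = 6 pages.
Posterior: Gamma(α+S, β+n) = Gamma(8.7+42, 2.2+6) = Gamma(50.7, 8.2).
Mode of Gamma(α,β) for α≥1 is (α−1)/β = 49.7/8.2 = 6.0610.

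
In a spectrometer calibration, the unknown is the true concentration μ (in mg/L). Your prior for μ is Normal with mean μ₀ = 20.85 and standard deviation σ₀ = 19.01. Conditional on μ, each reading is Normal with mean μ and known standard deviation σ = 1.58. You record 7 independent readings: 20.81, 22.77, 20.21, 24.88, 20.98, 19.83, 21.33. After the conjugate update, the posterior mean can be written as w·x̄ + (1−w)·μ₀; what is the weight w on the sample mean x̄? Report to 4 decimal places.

For Normal data with known variance σ², a Normal(μ₀, σ₀²) prior on μ is conjugate. Posterior precision = 1/σ₀² + n/σ²; posterior mean is the precision-weighted average of μ₀ and x̄.
σ₀² = 19.01² = 361.3801, σ² = 1.58² = 2.4964. Prior precision 1/σ₀² = 1/361.3801; data precision n/σ² = 7/2.4964.
w = (n/σ²)/(1/σ₀² + n/σ²) = n·σ₀²/(σ² + n·σ₀²) = 7·361.3801/(2.4964 + 7·361.3801) = 2529.6607/2532.1571 = 0.9990.

0.9990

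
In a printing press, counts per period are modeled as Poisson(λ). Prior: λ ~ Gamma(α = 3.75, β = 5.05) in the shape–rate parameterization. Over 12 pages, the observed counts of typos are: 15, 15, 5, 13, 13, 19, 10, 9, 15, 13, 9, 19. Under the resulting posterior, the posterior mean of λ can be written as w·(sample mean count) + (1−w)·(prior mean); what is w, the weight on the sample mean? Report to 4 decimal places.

0.7038

With a Gamma(shape α, rate β) prior, the Poisson likelihood is conjugate: the posterior is Gamma(α + ΣXᵢ, β + n).
Posterior mean = (α₀+S)/(β₀+n) = [n/(β₀+n)]·(S/n) + [β₀/(β₀+n)]·(α₀/β₀), so only n and β₀ enter the weight.
Weight on data w = n/(β₀+n) = 12/(5.05+12) = 12/17.05 = 0.7038.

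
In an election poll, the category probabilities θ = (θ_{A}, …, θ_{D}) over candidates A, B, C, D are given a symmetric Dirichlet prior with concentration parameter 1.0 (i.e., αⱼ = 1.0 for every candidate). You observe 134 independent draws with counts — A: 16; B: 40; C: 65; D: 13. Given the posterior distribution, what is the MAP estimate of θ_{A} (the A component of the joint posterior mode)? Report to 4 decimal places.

0.1194

The Dirichlet prior is conjugate to the Multinomial likelihood: each posterior αⱼ = prior αⱼ + observed count nⱼ.
Posterior concentration: (17.0, 41.0, 66.0, 14.0), total = 138.0.
Joint mode component: (α_{A}−1)/(Σα−K) = 16.0/134.0 = 0.1194.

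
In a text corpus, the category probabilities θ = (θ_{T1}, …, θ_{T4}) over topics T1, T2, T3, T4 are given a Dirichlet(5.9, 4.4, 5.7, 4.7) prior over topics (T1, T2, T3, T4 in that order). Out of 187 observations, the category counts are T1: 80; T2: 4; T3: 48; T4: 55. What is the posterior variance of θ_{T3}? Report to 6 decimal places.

The Dirichlet prior is conjugate to the Multinomial likelihood: each posterior αⱼ = prior αⱼ + observed count nⱼ.
Posterior concentration: (85.9, 8.4, 53.7, 59.7), total = 207.7.
Var[θ_j] = α_j(Σα−α_j)/((Σα)²(Σα+1)) = 53.7·154.0/(207.7²·208.7) = 0.000919.

0.000919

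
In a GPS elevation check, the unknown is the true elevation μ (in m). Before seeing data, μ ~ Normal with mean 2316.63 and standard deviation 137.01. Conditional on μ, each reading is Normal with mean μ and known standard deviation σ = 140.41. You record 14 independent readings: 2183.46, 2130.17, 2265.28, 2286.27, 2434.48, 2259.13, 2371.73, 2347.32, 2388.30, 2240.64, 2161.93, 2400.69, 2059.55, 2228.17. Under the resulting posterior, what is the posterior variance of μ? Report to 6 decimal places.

For Normal data with known variance σ², a Normal(μ₀, σ₀²) prior on μ is conjugate. Posterior precision = 1/σ₀² + n/σ²; posterior mean is the precision-weighted average of μ₀ and x̄.
σ₀² = 137.01² = 18771.7401, σ² = 140.41² = 19714.9681; σ² + n·σ₀² = 19714.9681 + 14·18771.7401 = 282519.3295.
Posterior precision = 1/σ₀² + n/σ² = 1/18771.7401 + 14/19714.9681 = (σ² + n·σ₀²)/(σ₀²σ²) = 282519.3295/(18771.7401·19714.9681); posterior variance σₙ² = σ₀²σ²/(σ² + n·σ₀²) = 18771.7401·19714.9681/282519.3295 = 1309.943139.

1309.943139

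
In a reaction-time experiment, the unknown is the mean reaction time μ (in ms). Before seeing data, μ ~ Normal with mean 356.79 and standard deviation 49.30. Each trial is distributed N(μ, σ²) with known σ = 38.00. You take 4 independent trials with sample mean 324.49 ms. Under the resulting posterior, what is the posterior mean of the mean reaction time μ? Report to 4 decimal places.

For Normal data with known variance σ², a Normal(μ₀, σ₀²) prior on μ is conjugate. Posterior precision = 1/σ₀² + n/σ²; posterior mean is the precision-weighted average of μ₀ and x̄.
n·x̄ = 4·324.49 = 1297.96.
σ₀² = 49.30² = 2430.49, σ² = 38.00² = 1444; σ² + n·σ₀² = 1444 + 4·2430.49 = 11165.96.
Posterior mean = (μ₀/σ₀² + n·x̄/σ²)/(1/σ₀² + n/σ²) = (σ²·μ₀ + σ₀²·n·x̄)/(σ² + n·σ₀²) = (1444·356.79 + 2430.49·1297.96)/11165.96 = 3669883.5604/11165.96 = 328.6671.

328.6671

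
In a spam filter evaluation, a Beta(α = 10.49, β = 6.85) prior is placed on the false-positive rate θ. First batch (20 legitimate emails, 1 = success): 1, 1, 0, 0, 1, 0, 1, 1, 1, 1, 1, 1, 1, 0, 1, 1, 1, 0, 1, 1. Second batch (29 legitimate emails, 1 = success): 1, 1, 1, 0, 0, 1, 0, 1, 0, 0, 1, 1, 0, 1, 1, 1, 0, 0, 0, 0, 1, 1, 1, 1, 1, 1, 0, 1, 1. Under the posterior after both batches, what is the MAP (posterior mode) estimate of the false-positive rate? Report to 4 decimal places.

The Beta prior is conjugate to a Binomial/Bernoulli likelihood; the update adds successes to α and failures to β.
After batch 1: Beta(10.49+15, 6.85+5) = Beta(25.49, 11.85).
After batch 2: Beta(25.49+18, 11.85+11) = Beta(43.49, 22.85).
Mode of Beta(a,b) for a,b>1 is (a−1)/(a+b−2) = 42.49/64.34 = 0.6604.

0.6604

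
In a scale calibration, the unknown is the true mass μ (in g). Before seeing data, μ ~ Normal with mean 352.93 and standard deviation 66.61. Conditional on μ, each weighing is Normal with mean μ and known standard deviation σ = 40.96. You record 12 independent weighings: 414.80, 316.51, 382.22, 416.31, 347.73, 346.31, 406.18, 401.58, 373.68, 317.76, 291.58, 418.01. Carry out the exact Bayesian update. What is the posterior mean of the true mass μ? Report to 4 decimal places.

368.8864

For Normal data with known variance σ², a Normal(μ₀, σ₀²) prior on μ is conjugate. Posterior precision = 1/σ₀² + n/σ²; posterior mean is the precision-weighted average of μ₀ and x̄.
Σxᵢ = 414.80 + 316.51 + 382.22 + 416.31 + 347.73 + 346.31 + 406.18 + 401.58 + 373.68 + 317.76 + 291.58 + 418.01 = 4432.67, so n·x̄ = 4432.67.
σ₀² = 66.61² = 4436.8921, σ² = 40.96² = 1677.7216; σ² + n·σ₀² = 1677.7216 + 12·4436.8921 = 54920.4268.
Posterior mean = (μ₀/σ₀² + n·x̄/σ²)/(1/σ₀² + n/σ²) = (σ²·μ₀ + σ₀²·n·x̄)/(σ² + n·σ₀²) = (1677.7216·352.93 + 4436.8921·4432.67)/54920.4268 = 20259396.789195/54920.4268 = 368.8864.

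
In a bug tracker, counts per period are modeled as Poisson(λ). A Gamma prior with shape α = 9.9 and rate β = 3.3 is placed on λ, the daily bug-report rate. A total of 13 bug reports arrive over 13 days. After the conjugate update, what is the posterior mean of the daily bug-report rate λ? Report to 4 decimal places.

With a Gamma(shape α, rate β) prior, the Poisson likelihood is conjugate: the posterior is Gamma(α + ΣXᵢ, β + n).
Posterior: Gamma(α+S, β+n) = Gamma(9.9+13, 3.3+13) = Gamma(22.9, 16.3).
Posterior mean = α/β = 22.9/16.3 = 1.4049.

1.4049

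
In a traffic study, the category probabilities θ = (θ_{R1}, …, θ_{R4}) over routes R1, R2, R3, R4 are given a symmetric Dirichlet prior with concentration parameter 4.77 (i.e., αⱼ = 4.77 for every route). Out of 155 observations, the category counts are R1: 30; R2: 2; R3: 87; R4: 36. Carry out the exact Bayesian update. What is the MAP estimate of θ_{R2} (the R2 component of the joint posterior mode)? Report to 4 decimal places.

0.0339

The Dirichlet prior is conjugate to the Multinomial likelihood: each posterior αⱼ = prior αⱼ + observed count nⱼ.
Posterior concentration: (34.77, 6.77, 91.77, 40.77), total = 174.08.
Joint mode component: (α_{R2}−1)/(Σα−K) = 5.77/170.08 = 0.0339.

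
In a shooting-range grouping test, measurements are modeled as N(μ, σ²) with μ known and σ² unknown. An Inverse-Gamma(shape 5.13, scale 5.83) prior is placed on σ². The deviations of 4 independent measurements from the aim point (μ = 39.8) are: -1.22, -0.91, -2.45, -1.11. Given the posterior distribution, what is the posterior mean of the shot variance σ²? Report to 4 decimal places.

With known mean μ and an Inverse-Gamma(α, β) prior on σ², the Normal likelihood is conjugate: posterior is Inv-Gamma(α + n/2, β + Σ(xᵢ−μ)²/2).
Σ(xᵢ−μ)² = (-1.22)² + (-0.91)² + (-2.45)² + (-1.11)² = 9.5511.
Posterior: Inv-Gamma(5.13 + 4/2, 5.83 + 9.5511/2) = Inv-Gamma(7.13, 10.60555).
E[σ²|data] = β/(α−1) = 10.60555/6.13 = 1.7301.

1.7301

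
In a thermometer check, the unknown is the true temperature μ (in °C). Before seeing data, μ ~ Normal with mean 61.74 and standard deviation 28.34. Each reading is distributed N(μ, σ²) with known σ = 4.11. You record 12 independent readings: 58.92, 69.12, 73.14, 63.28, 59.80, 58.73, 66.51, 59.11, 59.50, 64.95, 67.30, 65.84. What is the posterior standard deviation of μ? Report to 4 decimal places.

1.1854

For Normal data with known variance σ², a Normal(μ₀, σ₀²) prior on μ is conjugate. Posterior precision = 1/σ₀² + n/σ²; posterior mean is the precision-weighted average of μ₀ and x̄.
σ₀² = 28.34² = 803.1556, σ² = 4.11² = 16.8921; σ² + n·σ₀² = 16.8921 + 12·803.1556 = 9654.7593.
Posterior precision = 1/σ₀² + n/σ² = 1/803.1556 + 12/16.8921 = (σ² + n·σ₀²)/(σ₀²σ²) = 9654.7593/(803.1556·16.8921); posterior variance σₙ² = σ₀²σ²/(σ² + n·σ₀²) = 803.1556·16.8921/9654.7593 = 1.405212.
Posterior SD = √σₙ² = √(803.1556·16.8921/9654.7593) = 1.1854.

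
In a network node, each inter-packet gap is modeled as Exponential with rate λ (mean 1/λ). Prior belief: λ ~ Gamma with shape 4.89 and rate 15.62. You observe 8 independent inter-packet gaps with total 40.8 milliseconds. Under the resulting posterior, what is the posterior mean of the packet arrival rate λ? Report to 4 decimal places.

0.2285

With a Gamma(shape α, rate β) prior on the exponential rate λ, the posterior after n observations with total T = Σxᵢ is Gamma(α+n, β+T).
Posterior: Gamma(4.89+8, 15.62+40.8) = Gamma(12.89, 56.42).
Posterior mean of λ = α/β = 12.89/56.42 = 0.2285.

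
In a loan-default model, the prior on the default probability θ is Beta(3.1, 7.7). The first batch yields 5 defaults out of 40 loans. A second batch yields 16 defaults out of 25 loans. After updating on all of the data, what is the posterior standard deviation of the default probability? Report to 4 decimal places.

The Beta prior is conjugate to a Binomial/Bernoulli likelihood; the update adds successes to α and failures to β.
After batch 1: Beta(3.1+5, 7.7+35) = Beta(8.1, 42.7).
After batch 2: Beta(8.1+16, 42.7+9) = Beta(24.1, 51.7).
Var = αβ/((α+β)²(α+β+1)) = 24.1·51.7/(75.8²·76.8) = 0.00282363; SD = √0.00282363 = 0.0531.

0.0531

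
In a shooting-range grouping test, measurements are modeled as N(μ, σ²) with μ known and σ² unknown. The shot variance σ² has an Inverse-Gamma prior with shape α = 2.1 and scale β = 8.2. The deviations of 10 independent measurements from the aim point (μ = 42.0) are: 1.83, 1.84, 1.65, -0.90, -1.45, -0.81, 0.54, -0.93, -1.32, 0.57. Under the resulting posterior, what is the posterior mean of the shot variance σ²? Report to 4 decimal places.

With known mean μ and an Inverse-Gamma(α, β) prior on σ², the Normal likelihood is conjugate: posterior is Inv-Gamma(α + n/2, β + Σ(xᵢ−μ)²/2).
Σ(xᵢ−μ)² = (1.83)² + (1.84)² + (1.65)² + (-0.90)² + (-1.45)² + (-0.81)² + (0.54)² + (-0.93)² + (-1.32)² + (0.57)² = 16.2494.
Posterior: Inv-Gamma(2.1 + 10/2, 8.2 + 16.2494/2) = Inv-Gamma(7.10, 16.32470).
E[σ²|data] = β/(α−1) = 16.32470/6.10 = 2.6762.

2.6762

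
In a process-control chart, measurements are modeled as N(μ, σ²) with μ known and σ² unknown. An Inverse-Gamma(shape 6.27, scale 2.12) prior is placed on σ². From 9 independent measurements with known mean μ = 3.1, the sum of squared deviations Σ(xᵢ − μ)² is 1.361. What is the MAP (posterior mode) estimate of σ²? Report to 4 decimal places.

0.2379

With known mean μ and an Inverse-Gamma(α, β) prior on σ², the Normal likelihood is conjugate: posterior is Inv-Gamma(α + n/2, β + Σ(xᵢ−μ)²/2).
Posterior: Inv-Gamma(6.27 + 9/2, 2.12 + 1.361/2) = Inv-Gamma(10.77, 2.8005).
Mode = β/(α+1) = 2.8005/11.77 = 0.2379.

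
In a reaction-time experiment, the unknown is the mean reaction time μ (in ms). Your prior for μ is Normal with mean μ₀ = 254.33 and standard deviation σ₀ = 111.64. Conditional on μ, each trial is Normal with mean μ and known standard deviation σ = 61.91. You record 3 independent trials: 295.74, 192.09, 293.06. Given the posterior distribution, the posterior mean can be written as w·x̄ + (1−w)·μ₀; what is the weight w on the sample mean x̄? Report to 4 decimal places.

0.9070

For Normal data with known variance σ², a Normal(μ₀, σ₀²) prior on μ is conjugate. Posterior precision = 1/σ₀² + n/σ²; posterior mean is the precision-weighted average of μ₀ and x̄.
σ₀² = 111.64² = 12463.4896, σ² = 61.91² = 3832.8481. Prior precision 1/σ₀² = 1/12463.4896; data precision n/σ² = 3/3832.8481.
w = (n/σ²)/(1/σ₀² + n/σ²) = n·σ₀²/(σ² + n·σ₀²) = 3·12463.4896/(3832.8481 + 3·12463.4896) = 37390.4688/41223.3169 = 0.9070.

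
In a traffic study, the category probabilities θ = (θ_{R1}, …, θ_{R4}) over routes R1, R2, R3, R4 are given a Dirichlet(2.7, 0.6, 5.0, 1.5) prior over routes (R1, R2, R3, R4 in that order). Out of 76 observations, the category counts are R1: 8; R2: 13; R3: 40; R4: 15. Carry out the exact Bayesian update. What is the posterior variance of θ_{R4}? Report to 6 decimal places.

0.001789

The Dirichlet prior is conjugate to the Multinomial likelihood: each posterior αⱼ = prior αⱼ + observed count nⱼ.
Posterior concentration: (10.7, 13.6, 45.0, 16.5), total = 85.8.
Var[θ_j] = α_j(Σα−α_j)/((Σα)²(Σα+1)) = 16.5·69.3/(85.8²·86.8) = 0.001789.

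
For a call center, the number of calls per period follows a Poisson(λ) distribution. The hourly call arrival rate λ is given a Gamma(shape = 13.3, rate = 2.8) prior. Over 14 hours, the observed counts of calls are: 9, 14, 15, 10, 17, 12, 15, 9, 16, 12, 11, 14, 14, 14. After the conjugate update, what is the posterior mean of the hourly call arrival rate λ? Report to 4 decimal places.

11.6250

With a Gamma(shape α, rate β) prior, the Poisson likelihood is conjugate: the posterior is Gamma(α + ΣXᵢ, β + n).
Sum of counts S = 182 over n = 14 hours.
Posterior: Gamma(α+S, β+n) = Gamma(13.3+182, 2.8+14) = Gamma(195.3, 16.8).
Posterior mean = α/β = 195.3/16.8 = 11.6250.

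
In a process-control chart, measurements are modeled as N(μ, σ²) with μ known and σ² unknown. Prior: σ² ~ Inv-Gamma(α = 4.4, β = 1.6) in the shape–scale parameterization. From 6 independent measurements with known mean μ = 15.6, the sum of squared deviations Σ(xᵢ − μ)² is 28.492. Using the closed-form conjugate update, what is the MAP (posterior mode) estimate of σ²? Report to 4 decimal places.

1.8864

With known mean μ and an Inverse-Gamma(α, β) prior on σ², the Normal likelihood is conjugate: posterior is Inv-Gamma(α + n/2, β + Σ(xᵢ−μ)²/2).
Posterior: Inv-Gamma(4.4 + 6/2, 1.6 + 28.492/2) = Inv-Gamma(7.40, 15.8460).
Mode = β/(α+1) = 15.8460/8.40 = 1.8864.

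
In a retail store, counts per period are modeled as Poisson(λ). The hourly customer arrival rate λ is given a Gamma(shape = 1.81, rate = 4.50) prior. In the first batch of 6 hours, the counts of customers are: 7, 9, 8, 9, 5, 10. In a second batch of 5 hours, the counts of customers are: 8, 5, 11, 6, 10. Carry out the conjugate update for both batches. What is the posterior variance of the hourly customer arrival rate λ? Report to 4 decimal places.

0.3738

With a Gamma(shape α, rate β) prior, the Poisson likelihood is conjugate: the posterior is Gamma(α + ΣXᵢ, β + n).
Batch 1: sum of counts S = 48 over n = 6 hours.
After batch 1: Gamma(α+S, β+n) = Gamma(1.81+48, 4.50+6) = Gamma(49.81, 10.50).
Batch 2: sum of counts S = 40 over n = 5 hours.
After batch 2: Gamma(α+S, β+n) = Gamma(49.81+40, 10.50+5) = Gamma(89.81, 15.50).
Var = α/β² = 89.81/15.50² = 0.3738.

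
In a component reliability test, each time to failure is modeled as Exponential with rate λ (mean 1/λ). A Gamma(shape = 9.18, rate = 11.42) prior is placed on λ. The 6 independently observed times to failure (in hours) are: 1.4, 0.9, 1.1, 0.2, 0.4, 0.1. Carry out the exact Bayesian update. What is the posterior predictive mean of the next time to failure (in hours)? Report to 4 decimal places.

1.0945

With a Gamma(shape α, rate β) prior on the exponential rate λ, the posterior after n observations with total T = Σxᵢ is Gamma(α+n, β+T).
Sum of observations T = 4.1 hours; n = 6.
Posterior: Gamma(9.18+6, 11.42+4.1) = Gamma(15.18, 15.52).
The predictive distribution for the next observation is Lomax; its mean is β/(α−1) = 15.52/14.18 = 1.0945.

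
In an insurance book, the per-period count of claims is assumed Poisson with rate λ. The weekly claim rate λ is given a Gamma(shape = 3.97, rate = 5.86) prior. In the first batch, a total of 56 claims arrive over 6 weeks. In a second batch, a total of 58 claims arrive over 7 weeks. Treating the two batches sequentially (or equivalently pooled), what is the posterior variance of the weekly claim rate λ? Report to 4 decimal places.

0.3317

With a Gamma(shape α, rate β) prior, the Poisson likelihood is conjugate: the posterior is Gamma(α + ΣXᵢ, β + n).
After batch 1: Gamma(α+S, β+n) = Gamma(3.97+56, 5.86+6) = Gamma(59.97, 11.86).
After batch 2: Gamma(α+S, β+n) = Gamma(59.97+58, 11.86+7) = Gamma(117.97, 18.86).
Var = α/β² = 117.97/18.86² = 0.3317.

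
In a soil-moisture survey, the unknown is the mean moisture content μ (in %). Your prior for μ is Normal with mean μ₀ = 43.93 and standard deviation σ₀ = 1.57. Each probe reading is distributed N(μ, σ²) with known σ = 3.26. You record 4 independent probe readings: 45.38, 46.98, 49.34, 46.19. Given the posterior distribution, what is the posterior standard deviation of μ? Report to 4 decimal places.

1.1308

For Normal data with known variance σ², a Normal(μ₀, σ₀²) prior on μ is conjugate. Posterior precision = 1/σ₀² + n/σ²; posterior mean is the precision-weighted average of μ₀ and x̄.
σ₀² = 1.57² = 2.4649, σ² = 3.26² = 10.6276; σ² + n·σ₀² = 10.6276 + 4·2.4649 = 20.4872.
Posterior precision = 1/σ₀² + n/σ² = 1/2.4649 + 4/10.6276 = (σ² + n·σ₀²)/(σ₀²σ²) = 20.4872/(2.4649·10.6276); posterior variance σₙ² = σ₀²σ²/(σ² + n·σ₀²) = 2.4649·10.6276/20.4872 = 1.278651.
Posterior SD = √σₙ² = √(2.4649·10.6276/20.4872) = 1.1308.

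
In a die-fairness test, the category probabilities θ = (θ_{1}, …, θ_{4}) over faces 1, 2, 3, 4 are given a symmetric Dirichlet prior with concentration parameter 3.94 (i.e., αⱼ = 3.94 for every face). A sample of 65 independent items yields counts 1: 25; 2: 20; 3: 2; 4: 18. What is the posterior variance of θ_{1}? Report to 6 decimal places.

The Dirichlet prior is conjugate to the Multinomial likelihood: each posterior αⱼ = prior αⱼ + observed count nⱼ.
Posterior concentration: (28.94, 23.94, 5.94, 21.94), total = 80.76.
Var[θ_j] = α_j(Σα−α_j)/((Σα)²(Σα+1)) = 28.94·51.82/(80.76²·81.76) = 0.002812.

0.002812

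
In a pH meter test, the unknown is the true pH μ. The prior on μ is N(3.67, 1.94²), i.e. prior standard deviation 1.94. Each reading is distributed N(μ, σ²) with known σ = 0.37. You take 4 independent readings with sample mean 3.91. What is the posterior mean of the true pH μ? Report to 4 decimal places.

3.9078

For Normal data with known variance σ², a Normal(μ₀, σ₀²) prior on μ is conjugate. Posterior precision = 1/σ₀² + n/σ²; posterior mean is the precision-weighted average of μ₀ and x̄.
n·x̄ = 4·3.91 = 15.64.
σ₀² = 1.94² = 3.7636, σ² = 0.37² = 0.1369; σ² + n·σ₀² = 0.1369 + 4·3.7636 = 15.1913.
Posterior mean = (μ₀/σ₀² + n·x̄/σ²)/(1/σ₀² + n/σ²) = (σ²·μ₀ + σ₀²·n·x̄)/(σ² + n·σ₀²) = (0.1369·3.67 + 3.7636·15.64)/15.1913 = 59.365127/15.1913 = 3.9078.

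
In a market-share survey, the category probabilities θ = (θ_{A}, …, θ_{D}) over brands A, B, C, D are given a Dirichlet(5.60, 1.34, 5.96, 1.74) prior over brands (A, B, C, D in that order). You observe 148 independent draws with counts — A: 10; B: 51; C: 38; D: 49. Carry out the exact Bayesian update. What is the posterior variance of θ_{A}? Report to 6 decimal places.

The Dirichlet prior is conjugate to the Multinomial likelihood: each posterior αⱼ = prior αⱼ + observed count nⱼ.
Posterior concentration: (15.60, 52.34, 43.96, 50.74), total = 162.64.
Var[θ_j] = α_j(Σα−α_j)/((Σα)²(Σα+1)) = 15.60·147.04/(162.64²·163.64) = 0.000530.

0.000530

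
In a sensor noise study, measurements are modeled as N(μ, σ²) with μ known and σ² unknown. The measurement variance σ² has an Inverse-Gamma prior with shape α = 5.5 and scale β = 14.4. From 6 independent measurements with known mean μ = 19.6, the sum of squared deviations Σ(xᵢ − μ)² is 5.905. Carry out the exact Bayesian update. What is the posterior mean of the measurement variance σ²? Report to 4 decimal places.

With known mean μ and an Inverse-Gamma(α, β) prior on σ², the Normal likelihood is conjugate: posterior is Inv-Gamma(α + n/2, β + Σ(xᵢ−μ)²/2).
Posterior: Inv-Gamma(5.5 + 6/2, 14.4 + 5.905/2) = Inv-Gamma(8.50, 17.3525).
E[σ²|data] = β/(α−1) = 17.3525/7.50 = 2.3137.

2.3137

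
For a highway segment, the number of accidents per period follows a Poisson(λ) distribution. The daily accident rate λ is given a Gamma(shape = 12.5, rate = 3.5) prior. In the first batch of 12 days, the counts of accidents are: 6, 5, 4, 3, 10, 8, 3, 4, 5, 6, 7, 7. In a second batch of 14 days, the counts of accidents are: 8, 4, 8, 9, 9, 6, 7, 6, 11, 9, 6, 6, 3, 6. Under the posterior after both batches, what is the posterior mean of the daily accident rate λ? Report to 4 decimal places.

6.0508

With a Gamma(shape α, rate β) prior, the Poisson likelihood is conjugate: the posterior is Gamma(α + ΣXᵢ, β + n).
Batch 1: sum of counts S = 68 over n = 12 days.
After batch 1: Gamma(α+S, β+n) = Gamma(12.5+68, 3.5+12) = Gamma(80.5, 15.5).
Batch 2: sum of counts S = 98 over n = 14 days.
After batch 2: Gamma(α+S, β+n) = Gamma(80.5+98, 15.5+14) = Gamma(178.5, 29.5).
Posterior mean = α/β = 178.5/29.5 = 6.0508.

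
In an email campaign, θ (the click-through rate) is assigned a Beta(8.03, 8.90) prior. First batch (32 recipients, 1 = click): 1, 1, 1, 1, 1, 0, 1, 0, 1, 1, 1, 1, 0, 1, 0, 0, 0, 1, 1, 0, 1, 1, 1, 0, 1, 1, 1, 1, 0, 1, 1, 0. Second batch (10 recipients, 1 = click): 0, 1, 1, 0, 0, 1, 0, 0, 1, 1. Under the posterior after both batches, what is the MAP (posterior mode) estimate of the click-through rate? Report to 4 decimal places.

0.5978

The Beta prior is conjugate to a Binomial/Bernoulli likelihood; the update adds successes to α and failures to β.
After batch 1: Beta(8.03+22, 8.90+10) = Beta(30.03, 18.90).
After batch 2: Beta(30.03+5, 18.90+5) = Beta(35.03, 23.90).
Mode of Beta(a,b) for a,b>1 is (a−1)/(a+b−2) = 34.03/56.93 = 0.5978.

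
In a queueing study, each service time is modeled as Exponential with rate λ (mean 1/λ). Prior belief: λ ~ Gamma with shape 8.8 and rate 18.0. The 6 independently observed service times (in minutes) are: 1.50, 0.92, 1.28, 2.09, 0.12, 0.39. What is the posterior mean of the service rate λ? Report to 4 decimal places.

0.6091

With a Gamma(shape α, rate β) prior on the exponential rate λ, the posterior after n observations with total T = Σxᵢ is Gamma(α+n, β+T).
Sum of observations T = 6.30 minutes; n = 6.
Posterior: Gamma(8.8+6, 18.0+6.30) = Gamma(14.8, 24.30).
Posterior mean of λ = α/β = 14.8/24.30 = 0.6091.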